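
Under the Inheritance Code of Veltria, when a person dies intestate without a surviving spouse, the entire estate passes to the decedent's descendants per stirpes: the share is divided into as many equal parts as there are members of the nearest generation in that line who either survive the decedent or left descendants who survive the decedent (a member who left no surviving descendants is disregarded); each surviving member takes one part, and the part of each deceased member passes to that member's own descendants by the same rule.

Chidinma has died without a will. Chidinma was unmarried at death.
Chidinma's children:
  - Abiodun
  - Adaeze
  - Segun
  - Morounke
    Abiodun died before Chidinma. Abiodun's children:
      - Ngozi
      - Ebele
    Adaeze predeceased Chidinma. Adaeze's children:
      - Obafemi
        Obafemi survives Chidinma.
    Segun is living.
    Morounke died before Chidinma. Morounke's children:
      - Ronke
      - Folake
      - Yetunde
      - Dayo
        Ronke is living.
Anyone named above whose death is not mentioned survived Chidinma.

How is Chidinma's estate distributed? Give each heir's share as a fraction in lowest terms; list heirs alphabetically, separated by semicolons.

There is no surviving spouse, so the entire estate passes to Chidinma's descendants per stirpes.
The estate is divided into 4 equal shares of 1/4 among Abiodun, Adaeze, Segun, Morounke.
Abiodun predeceased; the 1/4 allotted to Abiodun's branch passes to Abiodun's issue by representation.
The 1/4 is divided into 2 equal shares of 1/8 among Ngozi, Ebele.
Ngozi is living and takes 1/8.
Ebele is living and takes 1/8.
Adaeze predeceased; the 1/4 allotted to Adaeze's branch passes to Adaeze's issue by representation.
Obafemi is the sole taker at this level and receives the full 1/4.
Segun is living and takes 1/4.
Morounke predeceased; the 1/4 allotted to Morounke's branch passes to Morounke's issue by representation.
The 1/4 is divided into 4 equal shares of 1/16 among Ronke, Folake, Yetunde, Dayo.
Ronke is living and takes 1/16.
Folake is living and takes 1/16.
Yetunde is living and takes 1/16.
Dayo is living and takes 1/16.

Dayo 1/16; Ebele 1/8; Folake 1/16; Ngozi 1/8; Obafemi 1/4; Ronke 1/16; Segun 1/4; Yetunde 1/16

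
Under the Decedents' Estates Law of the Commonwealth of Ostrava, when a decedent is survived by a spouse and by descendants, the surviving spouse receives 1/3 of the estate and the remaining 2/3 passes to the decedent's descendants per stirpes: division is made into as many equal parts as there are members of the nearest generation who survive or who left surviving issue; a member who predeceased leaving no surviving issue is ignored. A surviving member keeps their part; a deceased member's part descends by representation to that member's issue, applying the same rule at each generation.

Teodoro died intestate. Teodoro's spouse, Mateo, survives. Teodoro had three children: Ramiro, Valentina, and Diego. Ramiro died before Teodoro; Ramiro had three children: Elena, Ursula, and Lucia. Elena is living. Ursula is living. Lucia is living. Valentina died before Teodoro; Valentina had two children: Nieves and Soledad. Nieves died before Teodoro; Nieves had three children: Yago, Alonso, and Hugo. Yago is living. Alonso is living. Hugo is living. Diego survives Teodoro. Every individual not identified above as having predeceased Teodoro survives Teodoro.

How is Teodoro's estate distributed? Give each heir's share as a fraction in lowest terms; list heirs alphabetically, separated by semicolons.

Mateo, as surviving spouse, takes 1/3.
The remaining 2/3 passes to Teodoro's descendants per stirpes.
The 2/3 is divided into 3 equal shares of 2/9 among Ramiro, Valentina, Diego.
Ramiro predeceased; the 2/9 allotted to Ramiro's branch passes to Ramiro's issue by representation.
The 2/9 is divided into 3 equal shares of 2/27 among Elena, Ursula, Lucia.
Elena is living and takes 2/27.
Ursula is living and takes 2/27.
Lucia is living and takes 2/27.
Valentina predeceased; the 2/9 allotted to Valentina's branch passes to Valentina's issue by representation.
The 2/9 is divided into 2 equal shares of 1/9 among Nieves, Soledad.
Nieves predeceased; the 1/9 allotted to Nieves's branch passes to Nieves's issue by representation.
The 1/9 is divided into 3 equal shares of 1/27 among Yago, Alonso, Hugo.
Yago is living and takes 1/27.
Alonso is living and takes 1/27.
Hugo is living and takes 1/27.
Soledad is living and takes 1/9.
Diego is living and takes 2/9.

Alonso 1/27; Diego 2/9; Elena 2/27; Hugo 1/27; Lucia 2/27; Mateo 1/3; Soledad 1/9; Ursula 2/27; Yago 1/27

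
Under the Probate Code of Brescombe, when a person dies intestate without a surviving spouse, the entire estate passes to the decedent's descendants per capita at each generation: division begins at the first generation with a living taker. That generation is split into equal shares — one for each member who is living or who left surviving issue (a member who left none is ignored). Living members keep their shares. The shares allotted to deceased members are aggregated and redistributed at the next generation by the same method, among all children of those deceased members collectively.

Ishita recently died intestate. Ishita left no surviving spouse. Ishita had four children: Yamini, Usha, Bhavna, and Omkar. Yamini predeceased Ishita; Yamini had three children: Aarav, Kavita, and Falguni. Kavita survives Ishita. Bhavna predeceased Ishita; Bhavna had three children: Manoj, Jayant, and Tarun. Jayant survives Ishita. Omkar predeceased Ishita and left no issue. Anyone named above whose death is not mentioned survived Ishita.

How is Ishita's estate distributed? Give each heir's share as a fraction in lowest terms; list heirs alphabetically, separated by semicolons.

There is no surviving spouse, so the entire estate passes to Ishita's descendants per capita at each generation.
At generation 1 (Yamini, Usha, Bhavna) there are 3 shares of (1)/3 = 1/3 each.
Living: Usha — each takes 1/3.
Deceased: Yamini and Bhavna. Their combined 2/3 is pooled and carried to generation 2.
At generation 2 (Aarav, Kavita, Falguni, Manoj, Jayant, Tarun) there are 6 shares of (2/3)/6 = 1/9 each.
Living: Aarav, Kavita, Falguni, Manoj, Jayant, and Tarun — each takes 1/9.

Aarav 1/9; Falguni 1/9; Jayant 1/9; Kavita 1/9; Manoj 1/9; Tarun 1/9; Usha 1/3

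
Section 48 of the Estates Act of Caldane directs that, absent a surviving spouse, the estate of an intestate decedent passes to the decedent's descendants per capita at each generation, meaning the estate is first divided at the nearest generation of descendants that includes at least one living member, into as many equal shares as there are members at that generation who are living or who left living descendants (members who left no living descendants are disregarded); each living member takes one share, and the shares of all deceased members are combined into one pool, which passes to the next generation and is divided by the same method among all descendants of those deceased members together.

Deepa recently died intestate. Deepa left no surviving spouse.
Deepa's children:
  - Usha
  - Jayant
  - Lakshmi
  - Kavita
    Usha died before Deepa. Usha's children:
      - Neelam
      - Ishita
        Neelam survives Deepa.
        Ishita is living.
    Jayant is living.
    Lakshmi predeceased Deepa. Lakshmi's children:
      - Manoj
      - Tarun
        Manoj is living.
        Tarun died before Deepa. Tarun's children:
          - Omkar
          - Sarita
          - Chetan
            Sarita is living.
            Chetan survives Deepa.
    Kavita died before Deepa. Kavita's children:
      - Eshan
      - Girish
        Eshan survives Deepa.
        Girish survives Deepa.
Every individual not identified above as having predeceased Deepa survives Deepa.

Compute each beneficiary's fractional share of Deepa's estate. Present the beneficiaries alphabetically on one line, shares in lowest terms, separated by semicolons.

Chetan 1/24; Eshan 1/8; Girish 1/8; Ishita 1/8; Jayant 1/4; Manoj 1/8; Neelam 1/8; Omkar 1/24; Sarita 1/24

There is no surviving spouse, so the entire estate passes to Deepa's descendants per capita at each generation.
At generation 1 (Usha, Jayant, Lakshmi, Kavita) there are 4 shares of (1)/4 = 1/4 each.
Living: Jayant — each takes 1/4.
Deceased: Usha, Lakshmi, and Kavita. Their combined 3/4 is pooled and carried to generation 2.
At generation 2 (Neelam, Ishita, Manoj, Tarun, Eshan, Girish) there are 6 shares of (3/4)/6 = 1/8 each.
Living: Neelam, Ishita, Manoj, Eshan, and Girish — each takes 1/8.
Deceased: Tarun. That 1/8 share is carried to generation 3.
At generation 3 (Omkar, Sarita, Chetan) there are 3 shares of (1/8)/3 = 1/24 each.
Living: Omkar, Sarita, and Chetan — each takes 1/24.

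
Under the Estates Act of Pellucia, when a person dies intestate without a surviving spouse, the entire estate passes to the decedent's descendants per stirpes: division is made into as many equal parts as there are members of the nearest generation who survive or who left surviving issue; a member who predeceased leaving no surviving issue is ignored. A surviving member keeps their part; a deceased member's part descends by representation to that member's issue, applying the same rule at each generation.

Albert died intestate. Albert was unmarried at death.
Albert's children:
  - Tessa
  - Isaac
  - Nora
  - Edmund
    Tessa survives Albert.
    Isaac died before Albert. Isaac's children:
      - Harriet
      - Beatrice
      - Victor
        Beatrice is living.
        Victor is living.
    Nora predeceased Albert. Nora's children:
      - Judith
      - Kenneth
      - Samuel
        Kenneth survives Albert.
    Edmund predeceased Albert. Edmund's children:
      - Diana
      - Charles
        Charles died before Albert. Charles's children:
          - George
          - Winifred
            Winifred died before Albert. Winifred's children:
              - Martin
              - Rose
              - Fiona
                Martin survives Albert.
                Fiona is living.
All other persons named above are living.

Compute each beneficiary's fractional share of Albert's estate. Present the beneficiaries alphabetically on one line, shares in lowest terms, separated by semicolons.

There is no surviving spouse, so the entire estate passes to Albert's descendants per stirpes.
The estate is divided into 4 equal shares of 1/4 among Tessa, Isaac, Nora, Edmund.
Tessa is living and takes 1/4.
Isaac predeceased; the 1/4 allotted to Isaac's branch passes to Isaac's issue by representation.
The 1/4 is divided into 3 equal shares of 1/12 among Harriet, Beatrice, Victor.
Harriet is living and takes 1/12.
Beatrice is living and takes 1/12.
Victor is living and takes 1/12.
Nora predeceased; the 1/4 allotted to Nora's branch passes to Nora's issue by representation.
The 1/4 is divided into 3 equal shares of 1/12 among Judith, Kenneth, Samuel.
Judith is living and takes 1/12.
Kenneth is living and takes 1/12.
Samuel is living and takes 1/12.
Edmund predeceased; the 1/4 allotted to Edmund's branch passes to Edmund's issue by representation.
The 1/4 is divided into 2 equal shares of 1/8 among Diana, Charles.
Diana is living and takes 1/8.
Charles predeceased; the 1/8 allotted to Charles's branch passes to Charles's issue by representation.
The 1/8 is divided into 2 equal shares of 1/16 among George, Winifred.
George is living and takes 1/16.
Winifred predeceased; the 1/16 allotted to Winifred's branch passes to Winifred's issue by representation.
The 1/16 is divided into 3 equal shares of 1/48 among Martin, Rose, Fiona.
Martin is living and takes 1/48.
Rose is living and takes 1/48.
Fiona is living and takes 1/48.

Beatrice 1/12; Diana 1/8; Fiona 1/48; George 1/16; Harriet 1/12; Judith 1/12; Kenneth 1/12; Martin 1/48; Rose 1/48; Samuel 1/12; Tessa 1/4; Victor 1/12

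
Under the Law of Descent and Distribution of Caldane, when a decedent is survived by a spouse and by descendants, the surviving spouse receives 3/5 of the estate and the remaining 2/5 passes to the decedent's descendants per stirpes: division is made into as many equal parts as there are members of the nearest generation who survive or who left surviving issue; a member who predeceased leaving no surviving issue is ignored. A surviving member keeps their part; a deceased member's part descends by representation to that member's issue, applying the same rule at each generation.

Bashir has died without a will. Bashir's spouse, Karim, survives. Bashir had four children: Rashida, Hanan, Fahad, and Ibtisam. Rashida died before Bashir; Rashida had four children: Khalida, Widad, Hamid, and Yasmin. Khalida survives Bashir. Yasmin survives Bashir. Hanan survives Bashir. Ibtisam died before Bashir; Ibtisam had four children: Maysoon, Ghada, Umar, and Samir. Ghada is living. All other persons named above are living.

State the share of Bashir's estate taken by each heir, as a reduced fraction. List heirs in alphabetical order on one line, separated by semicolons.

Fahad 1/10; Ghada 1/40; Hamid 1/40; Hanan 1/10; Karim 3/5; Khalida 1/40; Maysoon 1/40; Samir 1/40; Umar 1/40; Widad 1/40; Yasmin 1/40

Karim, as surviving spouse, takes 3/5.
The remaining 2/5 passes to Bashir's descendants per stirpes.
The 2/5 is divided into 4 equal shares of 1/10 among Rashida, Hanan, Fahad, Ibtisam.
Rashida predeceased; the 1/10 allotted to Rashida's branch passes to Rashida's issue by representation.
The 1/10 is divided into 4 equal shares of 1/40 among Khalida, Widad, Hamid, Yasmin.
Khalida is living and takes 1/40.
Widad is living and takes 1/40.
Hamid is living and takes 1/40.
Yasmin is living and takes 1/40.
Hanan is living and takes 1/10.
Fahad is living and takes 1/10.
Ibtisam predeceased; the 1/10 allotted to Ibtisam's branch passes to Ibtisam's issue by representation.
The 1/10 is divided into 4 equal shares of 1/40 among Maysoon, Ghada, Umar, Samir.
Maysoon is living and takes 1/40.
Ghada is living and takes 1/40.
Umar is living and takes 1/40.
Samir is living and takes 1/40.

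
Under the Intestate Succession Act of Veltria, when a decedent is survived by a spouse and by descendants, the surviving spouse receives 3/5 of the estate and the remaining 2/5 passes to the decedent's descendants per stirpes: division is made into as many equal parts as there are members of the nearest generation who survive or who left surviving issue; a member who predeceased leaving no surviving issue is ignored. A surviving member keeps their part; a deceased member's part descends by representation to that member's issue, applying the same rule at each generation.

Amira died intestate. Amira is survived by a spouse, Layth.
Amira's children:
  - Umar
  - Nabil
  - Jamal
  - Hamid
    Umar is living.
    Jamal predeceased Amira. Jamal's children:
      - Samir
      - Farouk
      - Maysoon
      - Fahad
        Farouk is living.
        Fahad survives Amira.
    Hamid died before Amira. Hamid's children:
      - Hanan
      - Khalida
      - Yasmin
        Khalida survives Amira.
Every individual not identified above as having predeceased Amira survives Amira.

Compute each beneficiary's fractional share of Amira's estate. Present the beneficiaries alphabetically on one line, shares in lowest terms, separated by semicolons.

Fahad 1/40; Farouk 1/40; Hanan 1/30; Khalida 1/30; Layth 3/5; Maysoon 1/40; Nabil 1/10; Samir 1/40; Umar 1/10; Yasmin 1/30

Layth, as surviving spouse, takes 3/5.
The remaining 2/5 passes to Amira's descendants per stirpes.
The 2/5 is divided into 4 equal shares of 1/10 among Umar, Nabil, Jamal, Hamid.
Umar is living and takes 1/10.
Nabil is living and takes 1/10.
Jamal predeceased; the 1/10 allotted to Jamal's branch passes to Jamal's issue by representation.
The 1/10 is divided into 4 equal shares of 1/40 among Samir, Farouk, Maysoon, Fahad.
Samir is living and takes 1/40.
Farouk is living and takes 1/40.
Maysoon is living and takes 1/40.
Fahad is living and takes 1/40.
Hamid predeceased; the 1/10 allotted to Hamid's branch passes to Hamid's issue by representation.
The 1/10 is divided into 3 equal shares of 1/30 among Hanan, Khalida, Yasmin.
Hanan is living and takes 1/30.
Khalida is living and takes 1/30.
Yasmin is living and takes 1/30.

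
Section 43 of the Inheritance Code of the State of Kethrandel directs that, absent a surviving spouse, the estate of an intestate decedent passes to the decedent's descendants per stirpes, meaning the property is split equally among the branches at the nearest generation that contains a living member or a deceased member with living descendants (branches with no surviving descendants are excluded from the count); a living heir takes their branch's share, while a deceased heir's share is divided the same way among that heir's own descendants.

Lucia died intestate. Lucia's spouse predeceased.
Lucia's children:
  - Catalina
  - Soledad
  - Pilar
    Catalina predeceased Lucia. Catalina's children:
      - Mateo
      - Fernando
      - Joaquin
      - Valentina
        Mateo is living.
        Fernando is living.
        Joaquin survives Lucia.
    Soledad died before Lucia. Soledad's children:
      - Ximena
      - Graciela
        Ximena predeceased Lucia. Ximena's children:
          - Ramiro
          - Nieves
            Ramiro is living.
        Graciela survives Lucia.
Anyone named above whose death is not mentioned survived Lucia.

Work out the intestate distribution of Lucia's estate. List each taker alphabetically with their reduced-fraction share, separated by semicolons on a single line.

There is no surviving spouse, so the entire estate passes to Lucia's descendants per stirpes.
The estate is divided into 3 equal shares of 1/3 among Catalina, Soledad, Pilar.
Catalina predeceased; the 1/3 allotted to Catalina's branch passes to Catalina's issue by representation.
The 1/3 is divided into 4 equal shares of 1/12 among Mateo, Fernando, Joaquin, Valentina.
Mateo is living and takes 1/12.
Fernando is living and takes 1/12.
Joaquin is living and takes 1/12.
Valentina is living and takes 1/12.
Soledad predeceased; the 1/3 allotted to Soledad's branch passes to Soledad's issue by representation.
The 1/3 is divided into 2 equal shares of 1/6 among Ximena, Graciela.
Ximena predeceased; the 1/6 allotted to Ximena's branch passes to Ximena's issue by representation.
The 1/6 is divided into 2 equal shares of 1/12 among Ramiro, Nieves.
Ramiro is living and takes 1/12.
Nieves is living and takes 1/12.
Graciela is living and takes 1/6.
Pilar is living and takes 1/3.

Fernando 1/12; Graciela 1/6; Joaquin 1/12; Mateo 1/12; Nieves 1/12; Pilar 1/3; Ramiro 1/12; Valentina 1/12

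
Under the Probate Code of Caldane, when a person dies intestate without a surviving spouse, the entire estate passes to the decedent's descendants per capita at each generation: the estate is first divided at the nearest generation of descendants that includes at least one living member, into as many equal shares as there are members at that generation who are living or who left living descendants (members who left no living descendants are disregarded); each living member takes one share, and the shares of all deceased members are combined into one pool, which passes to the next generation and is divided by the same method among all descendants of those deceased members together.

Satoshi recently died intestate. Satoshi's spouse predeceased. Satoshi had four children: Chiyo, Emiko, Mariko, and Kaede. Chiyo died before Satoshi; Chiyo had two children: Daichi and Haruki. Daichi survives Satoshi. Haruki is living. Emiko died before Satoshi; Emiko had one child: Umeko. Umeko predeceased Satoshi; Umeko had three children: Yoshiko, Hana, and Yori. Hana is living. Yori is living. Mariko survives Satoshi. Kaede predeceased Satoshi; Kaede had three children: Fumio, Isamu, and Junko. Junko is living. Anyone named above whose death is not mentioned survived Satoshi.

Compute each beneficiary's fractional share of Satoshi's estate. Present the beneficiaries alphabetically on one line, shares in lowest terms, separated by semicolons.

Daichi 1/8; Fumio 1/8; Hana 1/24; Haruki 1/8; Isamu 1/8; Junko 1/8; Mariko 1/4; Yori 1/24; Yoshiko 1/24

There is no surviving spouse, so the entire estate passes to Satoshi's descendants per capita at each generation.
At generation 1 (Chiyo, Emiko, Mariko, Kaede) there are 4 shares of (1)/4 = 1/4 each.
Living: Mariko — each takes 1/4.
Deceased: Chiyo, Emiko, and Kaede. Their combined 3/4 is pooled and carried to generation 2.
At generation 2 (Daichi, Haruki, Umeko, Fumio, Isamu, Junko) there are 6 shares of (3/4)/6 = 1/8 each.
Living: Daichi, Haruki, Fumio, Isamu, and Junko — each takes 1/8.
Deceased: Umeko. That 1/8 share is carried to generation 3.
At generation 3 (Yoshiko, Hana, Yori) there are 3 shares of (1/8)/3 = 1/24 each.
Living: Yoshiko, Hana, and Yori — each takes 1/24.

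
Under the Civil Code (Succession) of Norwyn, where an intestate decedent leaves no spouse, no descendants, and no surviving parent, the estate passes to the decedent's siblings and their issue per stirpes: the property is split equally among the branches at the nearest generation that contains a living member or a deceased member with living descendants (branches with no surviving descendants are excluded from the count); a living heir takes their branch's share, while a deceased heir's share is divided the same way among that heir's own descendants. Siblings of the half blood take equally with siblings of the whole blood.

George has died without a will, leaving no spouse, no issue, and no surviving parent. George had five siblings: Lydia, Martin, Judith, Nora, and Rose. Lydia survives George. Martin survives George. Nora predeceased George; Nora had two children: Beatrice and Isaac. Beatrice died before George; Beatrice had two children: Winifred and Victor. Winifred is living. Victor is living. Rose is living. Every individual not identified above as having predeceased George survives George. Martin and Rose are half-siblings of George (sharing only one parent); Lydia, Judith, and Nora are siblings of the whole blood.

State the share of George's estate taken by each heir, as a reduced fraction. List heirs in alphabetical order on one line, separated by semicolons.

Isaac 1/10; Judith 1/5; Lydia 1/5; Martin 1/5; Rose 1/5; Victor 1/20; Winifred 1/20

No spouse, descendants, or parent survives, so the estate passes to George's siblings per stirpes.
Half-blood and whole-blood siblings take equally under the stated rule.
The estate is divided into 5 equal shares of 1/5 among Lydia, Martin, Judith, Nora, Rose.
Lydia is living and takes 1/5.
Martin is living and takes 1/5.
Judith is living and takes 1/5.
Nora predeceased; the 1/5 allotted to Nora's branch passes to Nora's issue by representation.
The 1/5 is divided into 2 equal shares of 1/10 among Beatrice, Isaac.
Beatrice predeceased; the 1/10 allotted to Beatrice's branch passes to Beatrice's issue by representation.
The 1/10 is divided into 2 equal shares of 1/20 among Winifred, Victor.
Winifred is living and takes 1/20.
Victor is living and takes 1/20.
Isaac is living and takes 1/10.
Rose is living and takes 1/5.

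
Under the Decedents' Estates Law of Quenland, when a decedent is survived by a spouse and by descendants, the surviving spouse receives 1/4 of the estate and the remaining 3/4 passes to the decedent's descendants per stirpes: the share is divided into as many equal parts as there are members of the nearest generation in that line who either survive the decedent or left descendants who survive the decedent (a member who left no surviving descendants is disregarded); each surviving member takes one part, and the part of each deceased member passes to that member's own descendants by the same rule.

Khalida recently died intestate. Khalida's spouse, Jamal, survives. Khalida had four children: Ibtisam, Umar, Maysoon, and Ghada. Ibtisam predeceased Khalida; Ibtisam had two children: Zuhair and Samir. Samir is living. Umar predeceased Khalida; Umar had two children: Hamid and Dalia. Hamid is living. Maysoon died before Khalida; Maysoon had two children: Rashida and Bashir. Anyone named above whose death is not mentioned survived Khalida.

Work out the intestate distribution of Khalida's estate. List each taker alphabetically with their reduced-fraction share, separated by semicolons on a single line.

Jamal, as surviving spouse, takes 1/4.
The remaining 3/4 passes to Khalida's descendants per stirpes.
The 3/4 is divided into 4 equal shares of 3/16 among Ibtisam, Umar, Maysoon, Ghada.
Ibtisam predeceased; the 3/16 allotted to Ibtisam's branch passes to Ibtisam's issue by representation.
The 3/16 is divided into 2 equal shares of 3/32 among Zuhair, Samir.
Zuhair is living and takes 3/32.
Samir is living and takes 3/32.
Umar predeceased; the 3/16 allotted to Umar's branch passes to Umar's issue by representation.
The 3/16 is divided into 2 equal shares of 3/32 among Hamid, Dalia.
Hamid is living and takes 3/32.
Dalia is living and takes 3/32.
Maysoon predeceased; the 3/16 allotted to Maysoon's branch passes to Maysoon's issue by representation.
The 3/16 is divided into 2 equal shares of 3/32 among Rashida, Bashir.
Rashida is living and takes 3/32.
Bashir is living and takes 3/32.
Ghada is living and takes 3/16.

Bashir 3/32; Dalia 3/32; Ghada 3/16; Hamid 3/32; Jamal 1/4; Rashida 3/32; Samir 3/32; Zuhair 3/32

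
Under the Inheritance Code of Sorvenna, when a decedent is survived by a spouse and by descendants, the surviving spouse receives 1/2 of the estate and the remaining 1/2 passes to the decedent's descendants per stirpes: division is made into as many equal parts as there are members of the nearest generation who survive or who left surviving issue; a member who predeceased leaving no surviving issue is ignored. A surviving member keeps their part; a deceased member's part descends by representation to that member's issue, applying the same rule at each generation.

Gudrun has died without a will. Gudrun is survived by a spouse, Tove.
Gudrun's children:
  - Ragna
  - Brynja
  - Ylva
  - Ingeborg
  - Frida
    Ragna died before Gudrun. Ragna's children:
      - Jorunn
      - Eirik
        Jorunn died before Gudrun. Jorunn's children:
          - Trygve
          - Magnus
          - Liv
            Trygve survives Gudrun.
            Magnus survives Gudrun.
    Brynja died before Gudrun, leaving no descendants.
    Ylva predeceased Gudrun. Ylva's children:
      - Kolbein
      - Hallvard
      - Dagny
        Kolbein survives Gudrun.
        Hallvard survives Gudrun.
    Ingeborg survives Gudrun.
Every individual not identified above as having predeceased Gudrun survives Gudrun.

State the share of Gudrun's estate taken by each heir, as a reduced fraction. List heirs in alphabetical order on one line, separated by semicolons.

Tove, as surviving spouse, takes 1/2.
The remaining 1/2 passes to Gudrun's descendants per stirpes.
Brynja left no surviving issue, so that branch lapses and is disregarded.
The 1/2 is divided into 4 equal shares of 1/8 among Ragna, Ylva, Ingeborg, Frida.
Ragna predeceased; the 1/8 allotted to Ragna's branch passes to Ragna's issue by representation.
The 1/8 is divided into 2 equal shares of 1/16 among Jorunn, Eirik.
Jorunn predeceased; the 1/16 allotted to Jorunn's branch passes to Jorunn's issue by representation.
The 1/16 is divided into 3 equal shares of 1/48 among Trygve, Magnus, Liv.
Trygve is living and takes 1/48.
Magnus is living and takes 1/48.
Liv is living and takes 1/48.
Eirik is living and takes 1/16.
Ylva predeceased; the 1/8 allotted to Ylva's branch passes to Ylva's issue by representation.
The 1/8 is divided into 3 equal shares of 1/24 among Kolbein, Hallvard, Dagny.
Kolbein is living and takes 1/24.
Hallvard is living and takes 1/24.
Dagny is living and takes 1/24.
Ingeborg is living and takes 1/8.
Frida is living and takes 1/8.

Dagny 1/24; Eirik 1/16; Frida 1/8; Hallvard 1/24; Ingeborg 1/8; Kolbein 1/24; Liv 1/48; Magnus 1/48; Tove 1/2; Trygve 1/48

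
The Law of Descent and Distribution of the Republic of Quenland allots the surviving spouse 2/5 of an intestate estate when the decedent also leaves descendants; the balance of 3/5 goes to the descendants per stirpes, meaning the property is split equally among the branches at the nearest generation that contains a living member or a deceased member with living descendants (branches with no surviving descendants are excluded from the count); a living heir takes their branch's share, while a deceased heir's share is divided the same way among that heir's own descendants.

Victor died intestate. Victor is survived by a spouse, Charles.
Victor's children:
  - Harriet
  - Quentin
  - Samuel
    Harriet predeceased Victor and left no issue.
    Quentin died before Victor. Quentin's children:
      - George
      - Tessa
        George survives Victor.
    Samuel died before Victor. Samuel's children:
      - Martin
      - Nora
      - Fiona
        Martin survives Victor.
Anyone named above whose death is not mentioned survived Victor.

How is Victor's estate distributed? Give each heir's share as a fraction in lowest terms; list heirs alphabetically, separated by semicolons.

Charles, as surviving spouse, takes 2/5.
The remaining 3/5 passes to Victor's descendants per stirpes.
Harriet left no surviving issue, so that branch lapses and is disregarded.
The 3/5 is divided into 2 equal shares of 3/10 among Quentin, Samuel.
Quentin predeceased; the 3/10 allotted to Quentin's branch passes to Quentin's issue by representation.
The 3/10 is divided into 2 equal shares of 3/20 among George, Tessa.
George is living and takes 3/20.
Tessa is living and takes 3/20.
Samuel predeceased; the 3/10 allotted to Samuel's branch passes to Samuel's issue by representation.
The 3/10 is divided into 3 equal shares of 1/10 among Martin, Nora, Fiona.
Martin is living and takes 1/10.
Nora is living and takes 1/10.
Fiona is living and takes 1/10.

Charles 2/5; Fiona 1/10; George 3/20; Martin 1/10; Nora 1/10; Tessa 3/20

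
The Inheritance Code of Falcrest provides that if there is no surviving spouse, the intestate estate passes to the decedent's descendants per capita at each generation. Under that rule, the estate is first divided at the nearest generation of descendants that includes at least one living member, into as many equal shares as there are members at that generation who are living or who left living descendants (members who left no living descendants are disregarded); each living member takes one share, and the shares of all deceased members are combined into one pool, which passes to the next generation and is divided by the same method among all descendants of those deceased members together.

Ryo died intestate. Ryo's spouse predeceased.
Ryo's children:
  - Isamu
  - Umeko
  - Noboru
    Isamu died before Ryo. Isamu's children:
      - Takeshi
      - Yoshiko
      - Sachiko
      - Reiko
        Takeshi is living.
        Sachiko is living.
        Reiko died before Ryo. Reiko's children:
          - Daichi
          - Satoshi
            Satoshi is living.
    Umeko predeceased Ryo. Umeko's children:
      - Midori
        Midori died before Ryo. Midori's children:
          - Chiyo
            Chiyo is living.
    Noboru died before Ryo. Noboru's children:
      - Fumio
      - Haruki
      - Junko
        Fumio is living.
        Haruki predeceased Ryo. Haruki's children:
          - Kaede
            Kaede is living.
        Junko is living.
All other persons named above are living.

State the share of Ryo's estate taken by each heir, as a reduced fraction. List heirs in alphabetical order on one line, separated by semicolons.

There is no surviving spouse, so the entire estate passes to Ryo's descendants per capita at each generation.
No one at generation 1 (Isamu, Umeko, Noboru) is living; moving to the next generation.
At generation 2 (Takeshi, Yoshiko, Sachiko, Reiko, Midori, Fumio, Haruki, Junko) there are 8 shares of (1)/8 = 1/8 each.
Living: Takeshi, Yoshiko, Sachiko, Fumio, and Junko — each takes 1/8.
Deceased: Reiko, Midori, and Haruki. Their combined 3/8 is pooled and carried to generation 3.
At generation 3 (Daichi, Satoshi, Chiyo, Kaede) there are 4 shares of (3/8)/4 = 3/32 each.
Living: Daichi, Satoshi, Chiyo, and Kaede — each takes 3/32.

Chiyo 3/32; Daichi 3/32; Fumio 1/8; Junko 1/8; Kaede 3/32; Sachiko 1/8; Satoshi 3/32; Takeshi 1/8; Yoshiko 1/8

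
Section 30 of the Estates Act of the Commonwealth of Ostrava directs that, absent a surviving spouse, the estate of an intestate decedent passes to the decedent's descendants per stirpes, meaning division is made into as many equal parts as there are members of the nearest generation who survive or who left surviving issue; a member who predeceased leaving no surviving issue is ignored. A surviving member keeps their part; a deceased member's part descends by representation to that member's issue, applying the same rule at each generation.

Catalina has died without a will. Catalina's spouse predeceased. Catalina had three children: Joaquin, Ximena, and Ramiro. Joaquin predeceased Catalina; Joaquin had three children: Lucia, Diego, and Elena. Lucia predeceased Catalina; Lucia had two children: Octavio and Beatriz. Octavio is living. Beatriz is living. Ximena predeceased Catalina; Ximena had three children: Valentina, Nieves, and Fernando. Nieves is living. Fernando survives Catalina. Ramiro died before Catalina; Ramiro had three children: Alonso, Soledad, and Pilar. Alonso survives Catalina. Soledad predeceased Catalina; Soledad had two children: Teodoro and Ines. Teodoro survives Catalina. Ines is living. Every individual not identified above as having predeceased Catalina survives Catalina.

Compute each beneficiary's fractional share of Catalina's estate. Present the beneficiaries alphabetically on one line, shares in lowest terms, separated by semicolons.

There is no surviving spouse, so the entire estate passes to Catalina's descendants per stirpes.
The estate is divided into 3 equal shares of 1/3 among Joaquin, Ximena, Ramiro.
Joaquin predeceased; the 1/3 allotted to Joaquin's branch passes to Joaquin's issue by representation.
The 1/3 is divided into 3 equal shares of 1/9 among Lucia, Diego, Elena.
Lucia predeceased; the 1/9 allotted to Lucia's branch passes to Lucia's issue by representation.
The 1/9 is divided into 2 equal shares of 1/18 among Octavio, Beatriz.
Octavio is living and takes 1/18.
Beatriz is living and takes 1/18.
Diego is living and takes 1/9.
Elena is living and takes 1/9.
Ximena predeceased; the 1/3 allotted to Ximena's branch passes to Ximena's issue by representation.
The 1/3 is divided into 3 equal shares of 1/9 among Valentina, Nieves, Fernando.
Valentina is living and takes 1/9.
Nieves is living and takes 1/9.
Fernando is living and takes 1/9.
Ramiro predeceased; the 1/3 allotted to Ramiro's branch passes to Ramiro's issue by representation.
The 1/3 is divided into 3 equal shares of 1/9 among Alonso, Soledad, Pilar.
Alonso is living and takes 1/9.
Soledad predeceased; the 1/9 allotted to Soledad's branch passes to Soledad's issue by representation.
The 1/9 is divided into 2 equal shares of 1/18 among Teodoro, Ines.
Teodoro is living and takes 1/18.
Ines is living and takes 1/18.
Pilar is living and takes 1/9.

Alonso 1/9; Beatriz 1/18; Diego 1/9; Elena 1/9; Fernando 1/9; Ines 1/18; Nieves 1/9; Octavio 1/18; Pilar 1/9; Teodoro 1/18; Valentina 1/9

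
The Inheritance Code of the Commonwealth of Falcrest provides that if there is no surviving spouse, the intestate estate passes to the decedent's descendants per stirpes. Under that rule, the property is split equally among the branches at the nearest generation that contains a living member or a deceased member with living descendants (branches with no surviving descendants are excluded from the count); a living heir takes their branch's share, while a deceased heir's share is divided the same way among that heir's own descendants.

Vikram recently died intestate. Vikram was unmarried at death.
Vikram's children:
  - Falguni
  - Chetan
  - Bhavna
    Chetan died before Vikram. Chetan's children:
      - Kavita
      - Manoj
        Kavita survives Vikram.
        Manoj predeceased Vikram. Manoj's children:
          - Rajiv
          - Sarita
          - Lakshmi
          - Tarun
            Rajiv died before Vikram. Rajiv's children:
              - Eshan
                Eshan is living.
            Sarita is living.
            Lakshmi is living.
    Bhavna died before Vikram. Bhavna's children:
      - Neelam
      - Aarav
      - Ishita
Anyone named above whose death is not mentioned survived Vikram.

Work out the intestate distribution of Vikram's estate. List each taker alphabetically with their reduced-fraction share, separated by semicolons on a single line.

Aarav 1/9; Eshan 1/24; Falguni 1/3; Ishita 1/9; Kavita 1/6; Lakshmi 1/24; Neelam 1/9; Sarita 1/24; Tarun 1/24

There is no surviving spouse, so the entire estate passes to Vikram's descendants per stirpes.
The estate is divided into 3 equal shares of 1/3 among Falguni, Chetan, Bhavna.
Falguni is living and takes 1/3.
Chetan predeceased; the 1/3 allotted to Chetan's branch passes to Chetan's issue by representation.
The 1/3 is divided into 2 equal shares of 1/6 among Kavita, Manoj.
Kavita is living and takes 1/6.
Manoj predeceased; the 1/6 allotted to Manoj's branch passes to Manoj's issue by representation.
The 1/6 is divided into 4 equal shares of 1/24 among Rajiv, Sarita, Lakshmi, Tarun.
Rajiv predeceased; the 1/24 allotted to Rajiv's branch passes to Rajiv's issue by representation.
Eshan is the sole taker at this level and receives the full 1/24.
Sarita is living and takes 1/24.
Lakshmi is living and takes 1/24.
Tarun is living and takes 1/24.
Bhavna predeceased; the 1/3 allotted to Bhavna's branch passes to Bhavna's issue by representation.
The 1/3 is divided into 3 equal shares of 1/9 among Neelam, Aarav, Ishita.
Neelam is living and takes 1/9.
Aarav is living and takes 1/9.
Ishita is living and takes 1/9.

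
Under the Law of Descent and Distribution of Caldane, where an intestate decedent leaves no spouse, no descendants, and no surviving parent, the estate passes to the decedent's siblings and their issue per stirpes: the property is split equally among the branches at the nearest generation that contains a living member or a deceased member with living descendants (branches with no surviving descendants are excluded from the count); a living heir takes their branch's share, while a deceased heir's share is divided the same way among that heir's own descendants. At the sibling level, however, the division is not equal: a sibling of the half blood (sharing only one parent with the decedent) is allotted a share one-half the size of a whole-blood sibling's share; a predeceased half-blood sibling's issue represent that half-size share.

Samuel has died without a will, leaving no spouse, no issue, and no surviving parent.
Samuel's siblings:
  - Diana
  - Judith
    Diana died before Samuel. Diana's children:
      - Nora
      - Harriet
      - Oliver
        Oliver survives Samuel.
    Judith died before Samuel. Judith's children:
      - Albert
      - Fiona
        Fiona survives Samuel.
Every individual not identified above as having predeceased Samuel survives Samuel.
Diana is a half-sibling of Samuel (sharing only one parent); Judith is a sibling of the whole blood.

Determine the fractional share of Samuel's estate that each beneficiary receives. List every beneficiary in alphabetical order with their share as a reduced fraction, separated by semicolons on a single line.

Albert 1/3; Fiona 1/3; Harriet 1/9; Nora 1/9; Oliver 1/9

No spouse, descendants, or parent survives, so the estate passes to Samuel's siblings per stirpes.
Half-blood siblings count for one-half the weight of whole-blood siblings at the initial division.
Dividing 1 in proportion to weights (total weight 3/2): Diana (weight 1/2) → 1/3; Judith (weight 1) → 2/3.
Diana predeceased; the 1/3 allotted to Diana's branch passes to Diana's issue by representation.
The 1/3 is divided into 3 equal shares of 1/9 among Nora, Harriet, Oliver.
Nora is living and takes 1/9.
Harriet is living and takes 1/9.
Oliver is living and takes 1/9.
Judith predeceased; the 2/3 allotted to Judith's branch passes to Judith's issue by representation.
The 2/3 is divided into 2 equal shares of 1/3 among Albert, Fiona.
Albert is living and takes 1/3.
Fiona is living and takes 1/3.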